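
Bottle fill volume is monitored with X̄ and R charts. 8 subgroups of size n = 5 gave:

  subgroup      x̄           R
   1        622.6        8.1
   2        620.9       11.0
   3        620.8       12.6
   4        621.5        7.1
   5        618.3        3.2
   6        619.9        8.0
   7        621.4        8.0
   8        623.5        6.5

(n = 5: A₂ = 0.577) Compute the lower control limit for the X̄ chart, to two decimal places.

X̄̄ = (622.6 + 620.9 + 620.8 + 621.5 + 618.3 + 619.9 + 621.4 + 623.5) / 8 = 4968.9000 / 8 = 621.1125
R̄ = (8.1 + 11.0 + 12.6 + 7.1 + 3.2 + 8.0 + 8.0 + 6.5) / 8 = 64.5000 / 8 = 8.0625
LCL = X̄̄ − A₂·R̄ = 621.1125 − 0.577 × 8.0625 = 616.4604

616.46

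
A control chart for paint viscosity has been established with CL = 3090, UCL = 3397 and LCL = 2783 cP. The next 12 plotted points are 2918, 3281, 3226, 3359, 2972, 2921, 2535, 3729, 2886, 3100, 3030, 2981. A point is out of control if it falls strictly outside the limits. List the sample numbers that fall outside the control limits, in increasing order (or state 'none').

7, 8

Compare each point to [2783, 3397]: sample 7 = 2535 < LCL; sample 8 = 3729 > UCL.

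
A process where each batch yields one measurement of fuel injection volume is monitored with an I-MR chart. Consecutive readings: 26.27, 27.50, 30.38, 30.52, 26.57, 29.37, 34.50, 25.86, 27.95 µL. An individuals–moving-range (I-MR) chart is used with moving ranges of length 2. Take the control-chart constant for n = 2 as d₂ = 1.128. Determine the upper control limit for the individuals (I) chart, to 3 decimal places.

37.698

X̄ = (26.27 + 27.50 + 30.38 + 30.52 + 26.57 + 29.37 + 34.50 + 25.86 + 27.95) / 9 = 28.7689
Moving ranges: 1.23, 2.88, 0.14, 3.95, 2.80, 5.13, 8.64, 2.09; M̄R̄ = 26.8600 / 8 = 3.3575
UCL = X̄ + 3·M̄R̄/d₂ = 28.7689 + 3 × 3.3575 / 1.128 = 37.6984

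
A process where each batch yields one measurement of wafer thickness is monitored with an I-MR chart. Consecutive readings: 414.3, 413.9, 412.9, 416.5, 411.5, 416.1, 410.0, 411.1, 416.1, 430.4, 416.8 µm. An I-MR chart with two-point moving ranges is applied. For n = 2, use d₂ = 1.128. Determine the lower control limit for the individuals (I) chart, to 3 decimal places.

X̄ = (414.3 + 413.9 + 412.9 + 416.5 + 411.5 + 416.1 + 410.0 + 411.1 + 416.1 + 430.4 + 416.8) / 11 = 415.4182
Moving ranges: 0.4, 1.0, 3.6, 5.0, 4.6, 6.1, 1.1, 5.0, 14.3, 13.6; M̄R̄ = 54.7000 / 10 = 5.4700
LCL = X̄ − 3·M̄R̄/d₂ = 415.4182 − 3 × 5.4700 / 1.128 = 400.8703

400.870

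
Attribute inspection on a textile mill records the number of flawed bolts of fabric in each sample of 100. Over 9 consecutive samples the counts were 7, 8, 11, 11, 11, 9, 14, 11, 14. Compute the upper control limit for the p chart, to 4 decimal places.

0.1993

p̄ = Σdᵢ / (k·n) = 96 / (9 × 100) = 0.10667
UCL = p̄ + 3·√(p̄(1−p̄)/n) = 0.10667 + 3 × √(0.10667×0.89333/100) = 0.10667 + 3 × 0.03087 = 0.19927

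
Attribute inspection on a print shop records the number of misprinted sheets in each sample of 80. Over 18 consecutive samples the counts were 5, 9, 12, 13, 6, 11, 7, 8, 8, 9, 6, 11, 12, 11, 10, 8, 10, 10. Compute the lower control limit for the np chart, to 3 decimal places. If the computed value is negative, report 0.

0.653

p̄ = Σdᵢ / (k·n) = 166 / (18 × 80) = 0.11528
LCL = np̄ − 3·√(np̄(1−p̄)) = 9.2222 − 3 × 2.8564 = 0.6530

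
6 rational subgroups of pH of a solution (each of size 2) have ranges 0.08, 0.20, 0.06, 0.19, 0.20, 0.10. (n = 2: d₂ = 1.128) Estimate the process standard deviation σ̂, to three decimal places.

0.123

R̄ = (0.08 + 0.20 + 0.06 + 0.19 + 0.20 + 0.10) / 6 = 0.1383
σ̂ = R̄ / d₂ = 0.1383 / 1.128 = 0.1226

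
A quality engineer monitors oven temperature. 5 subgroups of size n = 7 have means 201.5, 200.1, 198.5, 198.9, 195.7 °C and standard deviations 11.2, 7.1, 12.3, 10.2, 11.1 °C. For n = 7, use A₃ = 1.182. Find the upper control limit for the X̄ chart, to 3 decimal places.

X̄̄ = (201.5 + 200.1 + 198.5 + 198.9 + 195.7) / 5 = 198.9400
s̄ = (11.2 + 7.1 + 12.3 + 10.2 + 11.1) / 5 = 10.3800
UCL = X̄̄ + A₃·s̄ = 198.9400 + 1.182 × 10.3800 = 211.2092

211.209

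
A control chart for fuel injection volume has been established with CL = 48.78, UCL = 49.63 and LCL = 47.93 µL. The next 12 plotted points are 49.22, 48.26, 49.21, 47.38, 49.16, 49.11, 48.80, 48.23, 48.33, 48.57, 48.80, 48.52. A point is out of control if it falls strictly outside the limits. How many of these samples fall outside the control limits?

1

Compare each point to [47.93, 49.63]: sample 4 = 47.38 < LCL.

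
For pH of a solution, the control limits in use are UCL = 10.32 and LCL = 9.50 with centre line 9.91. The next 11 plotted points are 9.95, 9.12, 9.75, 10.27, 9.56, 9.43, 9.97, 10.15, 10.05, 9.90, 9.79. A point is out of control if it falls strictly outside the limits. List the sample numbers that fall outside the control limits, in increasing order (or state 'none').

2, 6

Compare each point to [9.50, 10.32]: sample 2 = 9.12 < LCL; sample 6 = 9.43 < LCL.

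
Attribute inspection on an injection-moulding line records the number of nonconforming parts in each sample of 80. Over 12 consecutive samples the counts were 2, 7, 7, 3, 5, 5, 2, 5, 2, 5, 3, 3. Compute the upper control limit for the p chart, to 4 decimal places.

p̄ = Σdᵢ / (k·n) = 49 / (12 × 80) = 0.05104
UCL = p̄ + 3·√(p̄(1−p̄)/n) = 0.05104 + 3 × √(0.05104×0.94896/80) = 0.05104 + 3 × 0.02461 = 0.12486

0.1249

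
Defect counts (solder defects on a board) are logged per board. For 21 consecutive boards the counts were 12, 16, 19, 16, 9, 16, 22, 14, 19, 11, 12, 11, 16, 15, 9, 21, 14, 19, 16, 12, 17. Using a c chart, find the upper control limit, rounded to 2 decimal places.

26.68

c̄ = (12 + 16 + 19 + 16 + 9 + 16 + 22 + 14 + 19 + 11 + 12 + 11 + 16 + 15 + 9 + 21 + 14 + 19 + 16 + 12 + 17) / 21 = 316 / 21 = 15.0476
UCL = c̄ + 3√c̄ = 15.0476 + 3 × √15.0476 = 15.0476 + 3 × 3.8791 = 26.6850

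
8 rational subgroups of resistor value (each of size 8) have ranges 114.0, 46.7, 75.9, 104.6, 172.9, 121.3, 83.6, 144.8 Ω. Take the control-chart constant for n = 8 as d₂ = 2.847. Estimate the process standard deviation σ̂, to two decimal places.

R̄ = (114.0 + 46.7 + 75.9 + 104.6 + 172.9 + 121.3 + 83.6 + 144.8) / 8 = 107.9750
σ̂ = R̄ / d₂ = 107.9750 / 2.847 = 37.9259

37.93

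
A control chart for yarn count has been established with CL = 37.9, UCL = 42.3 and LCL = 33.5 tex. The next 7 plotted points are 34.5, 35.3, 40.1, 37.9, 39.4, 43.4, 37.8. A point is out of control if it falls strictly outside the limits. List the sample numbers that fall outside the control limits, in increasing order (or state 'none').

6

Compare each point to [33.5, 42.3]: sample 6 = 43.4 > UCL.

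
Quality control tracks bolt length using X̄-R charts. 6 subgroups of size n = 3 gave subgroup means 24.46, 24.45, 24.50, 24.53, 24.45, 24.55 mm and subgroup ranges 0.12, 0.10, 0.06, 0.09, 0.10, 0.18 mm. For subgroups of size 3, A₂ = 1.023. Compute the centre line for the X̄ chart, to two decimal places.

X̄̄ = (24.46 + 24.45 + 24.50 + 24.53 + 24.45 + 24.55) / 6 = 146.9400 / 6 = 24.4900
CL = X̄̄ = 24.4900

24.49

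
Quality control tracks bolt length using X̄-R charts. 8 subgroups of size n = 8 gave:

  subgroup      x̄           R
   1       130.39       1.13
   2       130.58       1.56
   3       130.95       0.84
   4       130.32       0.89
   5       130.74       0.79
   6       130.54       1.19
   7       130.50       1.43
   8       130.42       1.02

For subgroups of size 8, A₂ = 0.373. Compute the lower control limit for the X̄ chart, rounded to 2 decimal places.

130.14

X̄̄ = (130.39 + 130.58 + 130.95 + 130.32 + 130.74 + 130.54 + 130.50 + 130.42) / 8 = 1044.4400 / 8 = 130.5550
R̄ = (1.13 + 1.56 + 0.84 + 0.89 + 0.79 + 1.19 + 1.43 + 1.02) / 8 = 8.8500 / 8 = 1.1062
LCL = X̄̄ − A₂·R̄ = 130.5550 − 0.373 × 1.1062 = 130.1424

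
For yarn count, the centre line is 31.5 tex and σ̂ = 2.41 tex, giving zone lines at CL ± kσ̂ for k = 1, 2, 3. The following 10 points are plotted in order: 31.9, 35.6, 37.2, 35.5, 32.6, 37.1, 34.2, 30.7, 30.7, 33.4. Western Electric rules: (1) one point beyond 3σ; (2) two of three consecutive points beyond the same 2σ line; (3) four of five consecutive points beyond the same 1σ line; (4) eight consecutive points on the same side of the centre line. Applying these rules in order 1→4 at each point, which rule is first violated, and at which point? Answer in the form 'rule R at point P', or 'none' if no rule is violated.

rule 3 at point 6

Zone of each point (C = within 1σ̂, B = 1σ̂–2σ̂, A = 2σ̂–3σ̂, * = beyond 3σ̂; sign = side of CL): 1:+C, 2:+B, 3:+A, 4:+B, 5:+C, 6:+A, 7:+B, 8:-C, 9:-C, 10:+C
Rule 3 (four of five consecutive points beyond the same 1σ limit) is satisfied at point 6.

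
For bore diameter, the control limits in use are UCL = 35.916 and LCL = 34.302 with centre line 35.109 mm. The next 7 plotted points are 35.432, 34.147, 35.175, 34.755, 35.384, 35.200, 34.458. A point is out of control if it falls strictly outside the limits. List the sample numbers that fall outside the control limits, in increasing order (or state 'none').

2

Compare each point to [34.302, 35.916]: sample 2 = 34.147 < LCL.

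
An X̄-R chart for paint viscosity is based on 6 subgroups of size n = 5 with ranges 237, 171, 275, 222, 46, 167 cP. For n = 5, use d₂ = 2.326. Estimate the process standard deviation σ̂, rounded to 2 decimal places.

80.11

R̄ = (237 + 171 + 275 + 222 + 46 + 167) / 6 = 186.3333
σ̂ = R̄ / d₂ = 186.3333 / 2.326 = 80.1089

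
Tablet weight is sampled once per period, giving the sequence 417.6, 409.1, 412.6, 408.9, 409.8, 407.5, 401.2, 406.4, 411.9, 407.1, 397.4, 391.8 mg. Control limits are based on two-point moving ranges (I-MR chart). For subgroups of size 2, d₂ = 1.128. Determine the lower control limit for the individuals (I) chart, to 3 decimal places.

X̄ = (417.6 + 409.1 + 412.6 + 408.9 + 409.8 + 407.5 + 401.2 + 406.4 + 411.9 + 407.1 + 397.4 + 391.8) / 12 = 406.7750
Moving ranges: 8.5, 3.5, 3.7, 0.9, 2.3, 6.3, 5.2, 5.5, 4.8, 9.7, 5.6; M̄R̄ = 56.0000 / 11 = 5.0909
LCL = X̄ − 3·M̄R̄/d₂ = 406.7750 − 3 × 5.0909 / 1.128 = 393.2353

393.235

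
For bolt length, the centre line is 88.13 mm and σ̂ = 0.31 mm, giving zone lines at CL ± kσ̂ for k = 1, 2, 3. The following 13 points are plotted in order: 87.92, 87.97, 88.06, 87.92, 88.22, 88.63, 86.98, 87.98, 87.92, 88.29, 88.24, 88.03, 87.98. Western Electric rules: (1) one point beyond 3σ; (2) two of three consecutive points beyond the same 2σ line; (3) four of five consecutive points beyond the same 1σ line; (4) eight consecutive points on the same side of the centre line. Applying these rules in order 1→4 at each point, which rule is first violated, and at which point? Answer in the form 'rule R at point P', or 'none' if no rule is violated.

Zone of each point (C = within 1σ̂, B = 1σ̂–2σ̂, A = 2σ̂–3σ̂, * = beyond 3σ̂; sign = side of CL): 1:-C, 2:-C, 3:-C, 4:-C, 5:+C, 6:+B, 7:-*, 8:-C, 9:-C, 10:+C, 11:+C, 12:-C, 13:-C
Rule 1 (one point beyond the 3σ limits) is satisfied at point 7.

rule 1 at point 7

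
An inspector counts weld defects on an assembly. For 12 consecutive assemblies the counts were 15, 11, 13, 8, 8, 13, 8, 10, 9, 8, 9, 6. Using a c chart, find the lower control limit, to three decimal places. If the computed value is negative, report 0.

0.426

c̄ = (15 + 11 + 13 + 8 + 8 + 13 + 8 + 10 + 9 + 8 + 9 + 6) / 12 = 118 / 12 = 9.8333
LCL = c̄ − 3√c̄ = 9.8333 − 3 × 3.1358 = 0.4259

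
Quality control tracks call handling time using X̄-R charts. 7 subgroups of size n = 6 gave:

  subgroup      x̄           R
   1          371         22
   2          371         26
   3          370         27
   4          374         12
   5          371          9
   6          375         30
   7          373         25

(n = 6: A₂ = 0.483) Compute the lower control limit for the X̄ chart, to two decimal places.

361.72

X̄̄ = (371 + 371 + 370 + 374 + 371 + 375 + 373) / 7 = 2605.0000 / 7 = 372.1429
R̄ = (22 + 26 + 27 + 12 + 9 + 30 + 25) / 7 = 151.0000 / 7 = 21.5714
LCL = X̄̄ − A₂·R̄ = 372.1429 − 0.483 × 21.5714 = 361.7239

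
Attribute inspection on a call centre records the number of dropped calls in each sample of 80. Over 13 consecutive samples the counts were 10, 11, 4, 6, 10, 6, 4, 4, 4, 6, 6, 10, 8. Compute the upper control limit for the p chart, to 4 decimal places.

p̄ = Σdᵢ / (k·n) = 89 / (13 × 80) = 0.08558
UCL = p̄ + 3·√(p̄(1−p̄)/n) = 0.08558 + 3 × √(0.08558×0.91442/80) = 0.08558 + 3 × 0.03128 = 0.17940

0.1794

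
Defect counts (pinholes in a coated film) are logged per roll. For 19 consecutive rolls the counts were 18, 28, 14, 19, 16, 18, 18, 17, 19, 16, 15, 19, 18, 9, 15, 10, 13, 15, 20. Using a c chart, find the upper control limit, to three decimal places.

c̄ = (18 + 28 + 14 + 19 + 16 + 18 + 18 + 17 + 19 + 16 + 15 + 19 + 18 + 9 + 15 + 10 + 13 + 15 + 20) / 19 = 317 / 19 = 16.6842
UCL = c̄ + 3√c̄ = 16.6842 + 3 × √16.6842 = 16.6842 + 3 × 4.0846 = 28.9381

28.938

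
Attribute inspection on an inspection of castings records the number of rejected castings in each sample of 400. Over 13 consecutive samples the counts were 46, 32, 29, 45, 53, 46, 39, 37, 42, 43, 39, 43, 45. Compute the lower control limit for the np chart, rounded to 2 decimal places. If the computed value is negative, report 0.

p̄ = Σdᵢ / (k·n) = 539 / (13 × 400) = 0.10365
LCL = np̄ − 3·√(np̄(1−p̄)) = 41.4615 − 3 × 6.0962 = 23.1729

23.17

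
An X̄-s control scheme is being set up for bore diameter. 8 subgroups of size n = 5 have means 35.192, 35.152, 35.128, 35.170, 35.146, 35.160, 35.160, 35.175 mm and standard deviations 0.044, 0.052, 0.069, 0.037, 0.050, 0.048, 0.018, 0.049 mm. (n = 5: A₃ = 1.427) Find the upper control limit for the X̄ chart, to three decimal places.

X̄̄ = (35.192 + 35.152 + 35.128 + 35.170 + 35.146 + 35.160 + 35.160 + 35.175) / 8 = 35.1604
s̄ = (0.044 + 0.052 + 0.069 + 0.037 + 0.050 + 0.048 + 0.018 + 0.049) / 8 = 0.0459
UCL = X̄̄ + A₃·s̄ = 35.1604 + 1.427 × 0.0459 = 35.2258

35.226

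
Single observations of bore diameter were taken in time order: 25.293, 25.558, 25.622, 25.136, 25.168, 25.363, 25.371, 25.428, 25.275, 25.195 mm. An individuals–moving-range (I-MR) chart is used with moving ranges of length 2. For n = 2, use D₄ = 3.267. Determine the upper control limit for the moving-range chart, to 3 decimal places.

0.486

Moving ranges: 0.265, 0.064, 0.486, 0.032, 0.195, 0.008, 0.057, 0.153, 0.080; M̄R̄ = 1.3400 / 9 = 0.1489
UCL_MR = D₄·M̄R̄ = 3.267 × 0.1489 = 0.4864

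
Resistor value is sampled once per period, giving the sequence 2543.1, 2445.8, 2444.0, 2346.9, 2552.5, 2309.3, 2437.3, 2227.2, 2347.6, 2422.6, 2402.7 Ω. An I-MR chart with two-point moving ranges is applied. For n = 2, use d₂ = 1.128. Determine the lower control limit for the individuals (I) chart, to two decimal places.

2088.46

X̄ = (2543.1 + 2445.8 + 2444.0 + 2346.9 + 2552.5 + 2309.3 + 2437.3 + 2227.2 + 2347.6 + 2422.6 + 2402.7) / 11 = 2407.1818
Moving ranges: 97.3, 1.8, 97.1, 205.6, 243.2, 128.0, 210.1, 120.4, 75.0, 19.9; M̄R̄ = 1198.4000 / 10 = 119.8400
LCL = X̄ − 3·M̄R̄/d₂ = 2407.1818 − 3 × 119.8400 / 1.128 = 2088.4584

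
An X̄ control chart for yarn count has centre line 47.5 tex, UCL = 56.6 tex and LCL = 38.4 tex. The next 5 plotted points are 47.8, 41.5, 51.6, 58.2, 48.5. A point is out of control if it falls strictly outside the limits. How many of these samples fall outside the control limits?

1

Compare each point to [38.4, 56.6]: sample 4 = 58.2 > UCL.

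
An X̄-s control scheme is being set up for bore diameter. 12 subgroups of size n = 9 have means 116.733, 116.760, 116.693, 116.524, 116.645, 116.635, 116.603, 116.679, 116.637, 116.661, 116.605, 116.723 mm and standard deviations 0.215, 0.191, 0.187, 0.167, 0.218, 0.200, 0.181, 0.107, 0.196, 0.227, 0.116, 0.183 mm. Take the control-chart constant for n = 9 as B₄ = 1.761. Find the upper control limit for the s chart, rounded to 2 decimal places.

0.32

s̄ = (0.215 + 0.191 + 0.187 + 0.167 + 0.218 + 0.200 + 0.181 + 0.107 + 0.196 + 0.227 + 0.116 + 0.183) / 12 = 0.1823
UCL_s = B₄·s̄ = 1.761 × 0.1823 = 0.3211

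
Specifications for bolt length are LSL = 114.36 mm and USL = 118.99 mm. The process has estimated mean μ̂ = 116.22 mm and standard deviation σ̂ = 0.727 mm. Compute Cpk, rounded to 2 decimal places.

0.85

Cpu = (USL − μ̂) / (3σ̂) = (118.99 − 116.22) / (3 × 0.727) = 1.2701; Cpl = (μ̂ − LSL) / (3σ̂) = (116.22 − 114.36) / (3 × 0.727) = 0.8528; Cpk = min(Cpu, Cpl) = 0.8528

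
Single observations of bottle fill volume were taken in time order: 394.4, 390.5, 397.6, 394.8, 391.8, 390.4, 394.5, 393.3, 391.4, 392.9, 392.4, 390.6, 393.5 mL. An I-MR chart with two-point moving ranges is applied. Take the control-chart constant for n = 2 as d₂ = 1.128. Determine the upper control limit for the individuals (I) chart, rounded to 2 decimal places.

400.05

X̄ = (394.4 + 390.5 + 397.6 + 394.8 + 391.8 + 390.4 + 394.5 + 393.3 + 391.4 + 392.9 + 392.4 + 390.6 + 393.5) / 13 = 392.9308
Moving ranges: 3.9, 7.1, 2.8, 3.0, 1.4, 4.1, 1.2, 1.9, 1.5, 0.5, 1.8, 2.9; M̄R̄ = 32.1000 / 12 = 2.6750
UCL = X̄ + 3·M̄R̄/d₂ = 392.9308 + 3 × 2.6750 / 1.128 = 400.0451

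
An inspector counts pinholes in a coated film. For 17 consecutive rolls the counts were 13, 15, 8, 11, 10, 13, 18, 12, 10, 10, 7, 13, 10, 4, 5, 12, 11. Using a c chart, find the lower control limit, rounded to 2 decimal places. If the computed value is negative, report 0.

c̄ = (13 + 15 + 8 + 11 + 10 + 13 + 18 + 12 + 10 + 10 + 7 + 13 + 10 + 4 + 5 + 12 + 11) / 17 = 182 / 17 = 10.7059
LCL = c̄ − 3√c̄ = 10.7059 − 3 × 3.2720 = 0.8899

0.89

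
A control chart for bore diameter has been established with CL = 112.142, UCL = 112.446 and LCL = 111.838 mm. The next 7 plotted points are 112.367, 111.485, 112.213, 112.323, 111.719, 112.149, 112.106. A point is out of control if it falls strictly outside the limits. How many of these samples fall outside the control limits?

2

Compare each point to [111.838, 112.446]: sample 2 = 111.485 < LCL; sample 5 = 111.719 < LCL.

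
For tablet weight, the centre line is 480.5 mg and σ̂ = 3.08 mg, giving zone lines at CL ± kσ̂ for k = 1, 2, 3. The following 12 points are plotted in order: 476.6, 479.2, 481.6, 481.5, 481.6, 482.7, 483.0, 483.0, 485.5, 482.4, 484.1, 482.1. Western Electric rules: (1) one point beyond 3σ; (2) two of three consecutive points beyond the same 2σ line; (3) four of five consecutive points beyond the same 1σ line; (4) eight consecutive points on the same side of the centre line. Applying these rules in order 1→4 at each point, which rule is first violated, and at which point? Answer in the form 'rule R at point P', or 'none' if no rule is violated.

rule 4 at point 10

Zone of each point (C = within 1σ̂, B = 1σ̂–2σ̂, A = 2σ̂–3σ̂, * = beyond 3σ̂; sign = side of CL): 1:-B, 2:-C, 3:+C, 4:+C, 5:+C, 6:+C, 7:+C, 8:+C, 9:+B, 10:+C, 11:+B, 12:+C
Rule 4 (eight consecutive points on the same side of the centre line) is satisfied at point 10.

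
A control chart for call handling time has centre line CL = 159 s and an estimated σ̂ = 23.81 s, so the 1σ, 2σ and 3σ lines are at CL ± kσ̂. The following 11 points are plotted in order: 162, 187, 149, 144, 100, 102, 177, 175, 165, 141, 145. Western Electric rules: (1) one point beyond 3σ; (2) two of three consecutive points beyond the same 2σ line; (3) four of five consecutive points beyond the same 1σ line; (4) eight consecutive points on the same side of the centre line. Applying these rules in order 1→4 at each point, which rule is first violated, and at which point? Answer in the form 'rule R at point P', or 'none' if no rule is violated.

Zone of each point (C = within 1σ̂, B = 1σ̂–2σ̂, A = 2σ̂–3σ̂, * = beyond 3σ̂; sign = side of CL): 1:+C, 2:+B, 3:-C, 4:-C, 5:-A, 6:-A, 7:+C, 8:+C, 9:+C, 10:-C, 11:-C
Rule 2 (two of three consecutive points beyond the same 2σ limit) is satisfied at point 6.

rule 2 at point 6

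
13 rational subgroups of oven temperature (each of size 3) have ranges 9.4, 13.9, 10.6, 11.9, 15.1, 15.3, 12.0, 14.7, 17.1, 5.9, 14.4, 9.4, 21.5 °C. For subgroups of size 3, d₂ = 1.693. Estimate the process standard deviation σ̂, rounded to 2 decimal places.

R̄ = (9.4 + 13.9 + 10.6 + 11.9 + 15.1 + 15.3 + 12.0 + 14.7 + 17.1 + 5.9 + 14.4 + 9.4 + 21.5) / 13 = 13.1692
σ̂ = R̄ / d₂ = 13.1692 / 1.693 = 7.7786

7.78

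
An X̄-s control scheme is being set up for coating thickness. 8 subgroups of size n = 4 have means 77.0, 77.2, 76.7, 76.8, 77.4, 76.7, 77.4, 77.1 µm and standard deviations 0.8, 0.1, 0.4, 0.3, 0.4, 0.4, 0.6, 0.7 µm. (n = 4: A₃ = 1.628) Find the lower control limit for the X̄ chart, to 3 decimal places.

X̄̄ = (77.0 + 77.2 + 76.7 + 76.8 + 77.4 + 76.7 + 77.4 + 77.1) / 8 = 77.0375
s̄ = (0.8 + 0.1 + 0.4 + 0.3 + 0.4 + 0.4 + 0.6 + 0.7) / 8 = 0.4625
LCL = X̄̄ − A₃·s̄ = 77.0375 − 1.628 × 0.4625 = 76.2845

76.285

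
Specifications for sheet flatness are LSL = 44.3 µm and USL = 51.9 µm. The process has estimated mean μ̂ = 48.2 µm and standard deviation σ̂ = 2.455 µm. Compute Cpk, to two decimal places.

Cpu = (USL − μ̂) / (3σ̂) = (51.9 − 48.2) / (3 × 2.455) = 0.5024; Cpl = (μ̂ − LSL) / (3σ̂) = (48.2 − 44.3) / (3 × 2.455) = 0.5295; Cpk = min(Cpu, Cpl) = 0.5024

0.50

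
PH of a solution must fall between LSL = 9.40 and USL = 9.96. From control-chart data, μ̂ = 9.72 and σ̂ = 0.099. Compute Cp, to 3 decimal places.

Cp = (USL − LSL) / (6σ̂) = (9.96 − 9.40) / (6 × 0.099) = 0.5600 / 0.5940 = 0.9428

0.943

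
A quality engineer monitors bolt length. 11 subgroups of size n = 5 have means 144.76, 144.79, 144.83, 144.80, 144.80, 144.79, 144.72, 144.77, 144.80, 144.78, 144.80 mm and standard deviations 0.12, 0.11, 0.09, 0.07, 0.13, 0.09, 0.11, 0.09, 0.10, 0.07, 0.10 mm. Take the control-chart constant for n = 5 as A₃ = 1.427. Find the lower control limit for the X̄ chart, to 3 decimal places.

144.645

X̄̄ = (144.76 + 144.79 + 144.83 + 144.80 + 144.80 + 144.79 + 144.72 + 144.77 + 144.80 + 144.78 + 144.80) / 11 = 144.7855
s̄ = (0.12 + 0.11 + 0.09 + 0.07 + 0.13 + 0.09 + 0.11 + 0.09 + 0.10 + 0.07 + 0.10) / 11 = 0.0982
LCL = X̄̄ − A₃·s̄ = 144.7855 − 1.427 × 0.0982 = 144.6453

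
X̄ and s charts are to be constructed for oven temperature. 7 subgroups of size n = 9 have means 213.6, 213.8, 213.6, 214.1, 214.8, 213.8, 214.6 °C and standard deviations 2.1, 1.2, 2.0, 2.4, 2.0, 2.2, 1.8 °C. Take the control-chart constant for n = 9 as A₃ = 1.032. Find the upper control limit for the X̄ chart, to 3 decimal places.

X̄̄ = (213.6 + 213.8 + 213.6 + 214.1 + 214.8 + 213.8 + 214.6) / 7 = 214.0429
s̄ = (2.1 + 1.2 + 2.0 + 2.4 + 2.0 + 2.2 + 1.8) / 7 = 1.9571
UCL = X̄̄ + A₃·s̄ = 214.0429 + 1.032 × 1.9571 = 216.0626

216.063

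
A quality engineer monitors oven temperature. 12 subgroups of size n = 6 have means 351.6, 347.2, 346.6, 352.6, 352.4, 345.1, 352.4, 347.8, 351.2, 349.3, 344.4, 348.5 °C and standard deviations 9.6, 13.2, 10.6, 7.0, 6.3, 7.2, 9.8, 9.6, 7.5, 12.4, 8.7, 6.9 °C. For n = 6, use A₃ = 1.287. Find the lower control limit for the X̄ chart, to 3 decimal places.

X̄̄ = (351.6 + 347.2 + 346.6 + 352.6 + 352.4 + 345.1 + 352.4 + 347.8 + 351.2 + 349.3 + 344.4 + 348.5) / 12 = 349.0917
s̄ = (9.6 + 13.2 + 10.6 + 7.0 + 6.3 + 7.2 + 9.8 + 9.6 + 7.5 + 12.4 + 8.7 + 6.9) / 12 = 9.0667
LCL = X̄̄ − A₃·s̄ = 349.0917 − 1.287 × 9.0667 = 337.4229

337.423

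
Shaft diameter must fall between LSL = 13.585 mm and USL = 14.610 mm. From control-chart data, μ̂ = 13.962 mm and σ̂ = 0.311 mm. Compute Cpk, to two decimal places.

Cpu = (USL − μ̂) / (3σ̂) = (14.610 − 13.962) / (3 × 0.311) = 0.6945; Cpl = (μ̂ − LSL) / (3σ̂) = (13.962 − 13.585) / (3 × 0.311) = 0.4041; Cpk = min(Cpu, Cpl) = 0.4041

0.40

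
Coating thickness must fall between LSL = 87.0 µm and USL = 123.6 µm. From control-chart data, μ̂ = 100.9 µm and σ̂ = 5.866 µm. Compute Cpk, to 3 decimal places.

0.790

Cpu = (USL − μ̂) / (3σ̂) = (123.6 − 100.9) / (3 × 5.866) = 1.2899; Cpl = (μ̂ − LSL) / (3σ̂) = (100.9 − 87.0) / (3 × 5.866) = 0.7899; Cpk = min(Cpu, Cpl) = 0.7899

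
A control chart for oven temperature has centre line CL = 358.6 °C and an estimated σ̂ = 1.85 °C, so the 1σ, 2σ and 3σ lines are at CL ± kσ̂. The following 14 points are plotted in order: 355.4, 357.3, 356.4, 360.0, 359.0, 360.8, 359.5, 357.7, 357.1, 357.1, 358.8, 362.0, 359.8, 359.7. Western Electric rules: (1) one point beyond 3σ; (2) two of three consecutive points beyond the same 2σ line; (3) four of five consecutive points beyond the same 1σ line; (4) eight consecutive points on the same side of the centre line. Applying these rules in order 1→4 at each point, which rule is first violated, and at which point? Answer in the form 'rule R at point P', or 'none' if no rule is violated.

Zone of each point (C = within 1σ̂, B = 1σ̂–2σ̂, A = 2σ̂–3σ̂, * = beyond 3σ̂; sign = side of CL): 1:-B, 2:-C, 3:-B, 4:+C, 5:+C, 6:+B, 7:+C, 8:-C, 9:-C, 10:-C, 11:+C, 12:+B, 13:+C, 14:+C
No rule fires across all 14 points.

none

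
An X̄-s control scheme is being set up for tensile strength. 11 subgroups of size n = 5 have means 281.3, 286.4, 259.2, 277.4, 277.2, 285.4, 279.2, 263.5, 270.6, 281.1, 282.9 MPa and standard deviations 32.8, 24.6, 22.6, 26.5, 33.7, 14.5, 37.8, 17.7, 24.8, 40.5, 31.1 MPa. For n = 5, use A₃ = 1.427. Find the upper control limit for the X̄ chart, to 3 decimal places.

X̄̄ = (281.3 + 286.4 + 259.2 + 277.4 + 277.2 + 285.4 + 279.2 + 263.5 + 270.6 + 281.1 + 282.9) / 11 = 276.7455
s̄ = (32.8 + 24.6 + 22.6 + 26.5 + 33.7 + 14.5 + 37.8 + 17.7 + 24.8 + 40.5 + 31.1) / 11 = 27.8727
UCL = X̄̄ + A₃·s̄ = 276.7455 + 1.427 × 27.8727 = 316.5198

316.520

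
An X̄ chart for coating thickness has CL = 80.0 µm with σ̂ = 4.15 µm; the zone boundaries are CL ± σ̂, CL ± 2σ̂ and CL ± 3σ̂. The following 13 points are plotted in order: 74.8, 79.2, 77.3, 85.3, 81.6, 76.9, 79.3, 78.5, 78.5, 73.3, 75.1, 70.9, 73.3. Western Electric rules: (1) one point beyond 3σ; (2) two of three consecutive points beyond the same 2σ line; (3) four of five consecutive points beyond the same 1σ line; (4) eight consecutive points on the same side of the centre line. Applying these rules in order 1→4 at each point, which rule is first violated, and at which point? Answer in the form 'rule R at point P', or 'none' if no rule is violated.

rule 3 at point 13

Zone of each point (C = within 1σ̂, B = 1σ̂–2σ̂, A = 2σ̂–3σ̂, * = beyond 3σ̂; sign = side of CL): 1:-B, 2:-C, 3:-C, 4:+B, 5:+C, 6:-C, 7:-C, 8:-C, 9:-C, 10:-B, 11:-B, 12:-A, 13:-B
Rule 3 (four of five consecutive points beyond the same 1σ limit) is satisfied at point 13.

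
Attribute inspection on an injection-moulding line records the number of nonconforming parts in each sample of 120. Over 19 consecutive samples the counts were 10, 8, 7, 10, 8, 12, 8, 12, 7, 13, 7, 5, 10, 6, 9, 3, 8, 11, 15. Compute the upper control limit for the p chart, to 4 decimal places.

0.1459

p̄ = Σdᵢ / (k·n) = 169 / (19 × 120) = 0.07412
UCL = p̄ + 3·√(p̄(1−p̄)/n) = 0.07412 + 3 × √(0.07412×0.92588/120) = 0.07412 + 3 × 0.02391 = 0.14587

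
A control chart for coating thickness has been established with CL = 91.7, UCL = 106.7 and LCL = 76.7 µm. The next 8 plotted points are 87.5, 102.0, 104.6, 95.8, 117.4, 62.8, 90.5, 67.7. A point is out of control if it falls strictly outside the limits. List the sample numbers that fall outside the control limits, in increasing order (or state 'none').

Compare each point to [76.7, 106.7]: sample 5 = 117.4 > UCL; sample 6 = 62.8 < LCL; sample 8 = 67.7 < LCL.

5, 6, 8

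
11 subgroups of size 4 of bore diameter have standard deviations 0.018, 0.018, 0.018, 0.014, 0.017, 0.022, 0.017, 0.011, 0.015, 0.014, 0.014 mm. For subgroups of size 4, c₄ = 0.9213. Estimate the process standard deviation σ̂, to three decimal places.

0.018

s̄ = (0.018 + 0.018 + 0.018 + 0.014 + 0.017 + 0.022 + 0.017 + 0.011 + 0.015 + 0.014 + 0.014) / 11 = 0.0162
σ̂ = s̄ / c₄ = 0.0162 / 0.9213 = 0.0176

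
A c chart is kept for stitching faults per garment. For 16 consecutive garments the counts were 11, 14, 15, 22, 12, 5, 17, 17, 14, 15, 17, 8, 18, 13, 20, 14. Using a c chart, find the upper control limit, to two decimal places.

c̄ = (11 + 14 + 15 + 22 + 12 + 5 + 17 + 17 + 14 + 15 + 17 + 8 + 18 + 13 + 20 + 14) / 16 = 232 / 16 = 14.5000
UCL = c̄ + 3√c̄ = 14.5000 + 3 × √14.5000 = 14.5000 + 3 × 3.8079 = 25.9237

25.92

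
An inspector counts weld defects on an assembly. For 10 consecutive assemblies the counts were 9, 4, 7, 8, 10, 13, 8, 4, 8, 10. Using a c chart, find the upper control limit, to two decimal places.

16.64

c̄ = (9 + 4 + 7 + 8 + 10 + 13 + 8 + 4 + 8 + 10) / 10 = 81 / 10 = 8.1000
UCL = c̄ + 3√c̄ = 8.1000 + 3 × √8.1000 = 8.1000 + 3 × 2.8460 = 16.6381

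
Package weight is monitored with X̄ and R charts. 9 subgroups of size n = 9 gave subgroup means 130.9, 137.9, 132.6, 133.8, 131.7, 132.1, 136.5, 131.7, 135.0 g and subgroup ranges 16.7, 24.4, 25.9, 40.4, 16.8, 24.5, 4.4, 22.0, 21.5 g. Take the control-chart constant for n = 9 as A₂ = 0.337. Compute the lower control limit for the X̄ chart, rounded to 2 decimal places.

X̄̄ = (130.9 + 137.9 + 132.6 + 133.8 + 131.7 + 132.1 + 136.5 + 131.7 + 135.0) / 9 = 1202.2000 / 9 = 133.5778
R̄ = (16.7 + 24.4 + 25.9 + 40.4 + 16.8 + 24.5 + 4.4 + 22.0 + 21.5) / 9 = 196.6000 / 9 = 21.8444
LCL = X̄̄ − A₂·R̄ = 133.5778 − 0.337 × 21.8444 = 126.2162

126.22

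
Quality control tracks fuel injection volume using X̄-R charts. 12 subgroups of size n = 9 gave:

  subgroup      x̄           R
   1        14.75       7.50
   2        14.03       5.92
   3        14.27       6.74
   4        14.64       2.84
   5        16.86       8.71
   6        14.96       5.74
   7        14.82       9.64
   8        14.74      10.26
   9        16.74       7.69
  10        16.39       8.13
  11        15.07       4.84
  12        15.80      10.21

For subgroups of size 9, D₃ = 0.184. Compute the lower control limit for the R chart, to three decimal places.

1.353

R̄ = (7.50 + 5.92 + 6.74 + 2.84 + 8.71 + 5.74 + 9.64 + 10.26 + 7.69 + 8.13 + 4.84 + 10.21) / 12 = 88.2200 / 12 = 7.3517
LCL_R = D₃·R̄ = 0.184 × 7.3517 = 1.3527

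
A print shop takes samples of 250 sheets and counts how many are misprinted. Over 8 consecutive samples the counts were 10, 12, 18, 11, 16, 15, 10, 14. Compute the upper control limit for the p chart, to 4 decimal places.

0.0955

p̄ = Σdᵢ / (k·n) = 106 / (8 × 250) = 0.05300
UCL = p̄ + 3·√(p̄(1−p̄)/n) = 0.05300 + 3 × √(0.05300×0.94700/250) = 0.05300 + 3 × 0.01417 = 0.09551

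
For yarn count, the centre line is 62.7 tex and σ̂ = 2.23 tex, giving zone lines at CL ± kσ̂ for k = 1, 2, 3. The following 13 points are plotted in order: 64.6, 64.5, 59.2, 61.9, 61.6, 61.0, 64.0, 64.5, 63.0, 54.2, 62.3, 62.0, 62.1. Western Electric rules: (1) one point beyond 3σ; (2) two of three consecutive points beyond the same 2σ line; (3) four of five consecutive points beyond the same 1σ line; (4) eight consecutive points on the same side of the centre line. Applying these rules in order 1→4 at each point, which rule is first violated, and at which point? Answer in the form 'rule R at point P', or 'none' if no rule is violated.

Zone of each point (C = within 1σ̂, B = 1σ̂–2σ̂, A = 2σ̂–3σ̂, * = beyond 3σ̂; sign = side of CL): 1:+C, 2:+C, 3:-B, 4:-C, 5:-C, 6:-C, 7:+C, 8:+C, 9:+C, 10:-*, 11:-C, 12:-C, 13:-C
Rule 1 (one point beyond the 3σ limits) is satisfied at point 10.

rule 1 at point 10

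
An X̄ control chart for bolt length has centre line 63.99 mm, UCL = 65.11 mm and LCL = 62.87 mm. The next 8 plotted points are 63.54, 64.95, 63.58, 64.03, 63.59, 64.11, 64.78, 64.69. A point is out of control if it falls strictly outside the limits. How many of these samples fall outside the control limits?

0

All 8 points lie within [62.87, 65.11].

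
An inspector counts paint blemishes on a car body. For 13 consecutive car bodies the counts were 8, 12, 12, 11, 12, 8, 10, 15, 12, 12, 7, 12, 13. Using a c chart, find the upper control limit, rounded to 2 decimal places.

c̄ = (8 + 12 + 12 + 11 + 12 + 8 + 10 + 15 + 12 + 12 + 7 + 12 + 13) / 13 = 144 / 13 = 11.0769
UCL = c̄ + 3√c̄ = 11.0769 + 3 × √11.0769 = 11.0769 + 3 × 3.3282 = 21.0615

21.06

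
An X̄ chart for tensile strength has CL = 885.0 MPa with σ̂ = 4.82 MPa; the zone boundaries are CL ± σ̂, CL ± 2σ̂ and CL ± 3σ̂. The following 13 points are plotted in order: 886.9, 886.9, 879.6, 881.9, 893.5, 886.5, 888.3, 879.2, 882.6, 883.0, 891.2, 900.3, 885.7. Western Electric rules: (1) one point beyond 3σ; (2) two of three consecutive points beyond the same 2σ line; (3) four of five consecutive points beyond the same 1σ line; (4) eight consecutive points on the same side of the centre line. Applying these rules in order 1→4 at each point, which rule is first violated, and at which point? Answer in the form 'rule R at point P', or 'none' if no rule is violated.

Zone of each point (C = within 1σ̂, B = 1σ̂–2σ̂, A = 2σ̂–3σ̂, * = beyond 3σ̂; sign = side of CL): 1:+C, 2:+C, 3:-B, 4:-C, 5:+B, 6:+C, 7:+C, 8:-B, 9:-C, 10:-C, 11:+B, 12:+*, 13:+C
Rule 1 (one point beyond the 3σ limits) is satisfied at point 12.

rule 1 at point 12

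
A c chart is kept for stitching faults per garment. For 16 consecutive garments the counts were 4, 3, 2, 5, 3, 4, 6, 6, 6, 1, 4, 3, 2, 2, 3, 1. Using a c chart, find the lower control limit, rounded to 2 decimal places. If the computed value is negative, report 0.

0.00

c̄ = (4 + 3 + 2 + 5 + 3 + 4 + 6 + 6 + 6 + 1 + 4 + 3 + 2 + 2 + 3 + 1) / 16 = 55 / 16 = 3.4375
LCL = c̄ − 3√c̄ = 3.4375 − 3 × 1.8540 = -2.1246 → 0 (cannot be negative)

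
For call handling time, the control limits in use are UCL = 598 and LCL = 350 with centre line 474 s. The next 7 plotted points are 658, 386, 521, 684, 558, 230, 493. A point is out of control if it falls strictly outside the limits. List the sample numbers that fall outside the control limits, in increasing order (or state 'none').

Compare each point to [350, 598]: sample 1 = 658 > UCL; sample 4 = 684 > UCL; sample 6 = 230 < LCL.

1, 4, 6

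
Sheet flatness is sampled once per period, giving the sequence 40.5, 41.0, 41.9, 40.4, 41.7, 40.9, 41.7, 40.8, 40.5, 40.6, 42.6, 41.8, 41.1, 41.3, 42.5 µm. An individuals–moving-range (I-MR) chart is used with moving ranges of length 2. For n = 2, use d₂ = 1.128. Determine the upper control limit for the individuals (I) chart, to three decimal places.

X̄ = (40.5 + 41.0 + 41.9 + 40.4 + 41.7 + 40.9 + 41.7 + 40.8 + 40.5 + 40.6 + 42.6 + 41.8 + 41.1 + 41.3 + 42.5) / 15 = 41.2867
Moving ranges: 0.5, 0.9, 1.5, 1.3, 0.8, 0.8, 0.9, 0.3, 0.1, 2.0, 0.8, 0.7, 0.2, 1.2; M̄R̄ = 12.0000 / 14 = 0.8571
UCL = X̄ + 3·M̄R̄/d₂ = 41.2867 + 3 × 0.8571 / 1.128 = 43.5663

43.566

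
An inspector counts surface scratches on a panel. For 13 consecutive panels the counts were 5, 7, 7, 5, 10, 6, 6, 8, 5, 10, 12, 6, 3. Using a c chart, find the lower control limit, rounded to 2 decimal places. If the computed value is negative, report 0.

c̄ = (5 + 7 + 7 + 5 + 10 + 6 + 6 + 8 + 5 + 10 + 12 + 6 + 3) / 13 = 90 / 13 = 6.9231
LCL = c̄ − 3√c̄ = 6.9231 − 3 × 2.6312 = -0.9704 → 0 (cannot be negative)

0.00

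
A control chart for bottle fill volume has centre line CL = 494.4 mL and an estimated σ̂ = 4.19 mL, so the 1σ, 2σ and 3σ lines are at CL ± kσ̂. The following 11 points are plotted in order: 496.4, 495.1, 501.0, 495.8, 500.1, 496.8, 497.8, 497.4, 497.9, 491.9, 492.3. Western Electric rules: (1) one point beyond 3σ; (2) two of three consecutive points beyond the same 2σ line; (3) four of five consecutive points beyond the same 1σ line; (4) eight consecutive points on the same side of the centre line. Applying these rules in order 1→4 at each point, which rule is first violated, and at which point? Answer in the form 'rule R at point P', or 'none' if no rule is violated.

rule 4 at point 8

Zone of each point (C = within 1σ̂, B = 1σ̂–2σ̂, A = 2σ̂–3σ̂, * = beyond 3σ̂; sign = side of CL): 1:+C, 2:+C, 3:+B, 4:+C, 5:+B, 6:+C, 7:+C, 8:+C, 9:+C, 10:-C, 11:-C
Rule 4 (eight consecutive points on the same side of the centre line) is satisfied at point 8.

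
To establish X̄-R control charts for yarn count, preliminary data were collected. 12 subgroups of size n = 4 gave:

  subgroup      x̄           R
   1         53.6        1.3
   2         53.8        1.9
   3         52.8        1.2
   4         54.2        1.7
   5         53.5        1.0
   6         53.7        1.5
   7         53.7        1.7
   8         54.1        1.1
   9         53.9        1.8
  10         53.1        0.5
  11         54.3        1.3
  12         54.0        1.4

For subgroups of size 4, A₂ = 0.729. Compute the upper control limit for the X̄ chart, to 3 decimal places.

54.721

X̄̄ = (53.6 + 53.8 + 52.8 + 54.2 + 53.5 + 53.7 + 53.7 + 54.1 + 53.9 + 53.1 + 54.3 + 54.0) / 12 = 644.7000 / 12 = 53.7250
R̄ = (1.3 + 1.9 + 1.2 + 1.7 + 1.0 + 1.5 + 1.7 + 1.1 + 1.8 + 0.5 + 1.3 + 1.4) / 12 = 16.4000 / 12 = 1.3667
UCL = X̄̄ + A₂·R̄ = 53.7250 + 0.729 × 1.3667 = 54.7213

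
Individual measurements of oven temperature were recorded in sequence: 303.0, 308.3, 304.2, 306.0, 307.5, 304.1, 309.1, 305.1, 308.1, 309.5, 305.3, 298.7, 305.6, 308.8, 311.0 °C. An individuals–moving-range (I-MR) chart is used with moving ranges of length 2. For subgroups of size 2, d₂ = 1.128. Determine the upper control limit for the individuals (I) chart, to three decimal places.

X̄ = (303.0 + 308.3 + 304.2 + 306.0 + 307.5 + 304.1 + 309.1 + 305.1 + 308.1 + 309.5 + 305.3 + 298.7 + 305.6 + 308.8 + 311.0) / 15 = 306.2867
Moving ranges: 5.3, 4.1, 1.8, 1.5, 3.4, 5.0, 4.0, 3.0, 1.4, 4.2, 6.6, 6.9, 3.2, 2.2; M̄R̄ = 52.6000 / 14 = 3.7571
UCL = X̄ + 3·M̄R̄/d₂ = 306.2867 + 3 × 3.7571 / 1.128 = 316.2791

316.279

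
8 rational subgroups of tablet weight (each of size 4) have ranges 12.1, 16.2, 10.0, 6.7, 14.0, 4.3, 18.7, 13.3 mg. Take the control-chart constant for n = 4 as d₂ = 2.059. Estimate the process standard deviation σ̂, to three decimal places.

5.786

R̄ = (12.1 + 16.2 + 10.0 + 6.7 + 14.0 + 4.3 + 18.7 + 13.3) / 8 = 11.9125
σ̂ = R̄ / d₂ = 11.9125 / 2.059 = 5.7856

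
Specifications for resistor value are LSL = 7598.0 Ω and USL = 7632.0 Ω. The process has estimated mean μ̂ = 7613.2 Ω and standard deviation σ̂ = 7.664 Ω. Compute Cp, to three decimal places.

Cp = (USL − LSL) / (6σ̂) = (7632.0 − 7598.0) / (6 × 7.664) = 34.0000 / 45.9840 = 0.7394

0.739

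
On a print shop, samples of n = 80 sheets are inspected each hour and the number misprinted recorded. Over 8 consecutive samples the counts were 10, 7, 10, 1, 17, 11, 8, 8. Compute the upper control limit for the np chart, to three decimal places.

17.479

p̄ = Σdᵢ / (k·n) = 72 / (8 × 80) = 0.11250
UCL = np̄ + 3·√(np̄(1−p̄)) = 9.0000 + 3 × √(9.0000×0.88750) = 9.0000 + 3 × 2.8262 = 17.4786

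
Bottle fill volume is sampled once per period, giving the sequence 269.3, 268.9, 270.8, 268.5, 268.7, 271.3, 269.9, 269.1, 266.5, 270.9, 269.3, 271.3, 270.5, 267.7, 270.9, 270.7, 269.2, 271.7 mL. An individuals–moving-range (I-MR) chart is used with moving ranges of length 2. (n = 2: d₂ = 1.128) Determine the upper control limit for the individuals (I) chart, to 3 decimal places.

274.614

X̄ = (269.3 + 268.9 + 270.8 + 268.5 + 268.7 + 271.3 + 269.9 + 269.1 + 266.5 + 270.9 + 269.3 + 271.3 + 270.5 + 267.7 + 270.9 + 270.7 + 269.2 + 271.7) / 18 = 269.7333
Moving ranges: 0.4, 1.9, 2.3, 0.2, 2.6, 1.4, 0.8, 2.6, 4.4, 1.6, 2.0, 0.8, 2.8, 3.2, 0.2, 1.5, 2.5; M̄R̄ = 31.2000 / 17 = 1.8353
UCL = X̄ + 3·M̄R̄/d₂ = 269.7333 + 3 × 1.8353 / 1.128 = 274.6144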